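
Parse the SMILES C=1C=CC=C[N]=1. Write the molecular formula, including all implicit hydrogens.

Walk through each heavy atom and fill implicit hydrogens from standard valence (C 4, N 3, O 2, S 2, halogen 1):
  atom 1: C, bond orders sum to 3 (valence 4) → 1 H
  atom 2: C, bond orders sum to 3 (valence 4) → 1 H
  atom 3: C, bond orders sum to 3 (valence 4) → 1 H
  atom 4: C, bond orders sum to 3 (valence 4) → 1 H
  atom 5: C, bond orders sum to 3 (valence 4) → 1 H
  atom 6: N with explicit H count 0
Totals → C:5, H:5, N:1.

C5H5N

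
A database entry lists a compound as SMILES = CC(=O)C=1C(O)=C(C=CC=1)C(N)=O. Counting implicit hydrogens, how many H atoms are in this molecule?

9

Walk through each heavy atom and fill implicit hydrogens from standard valence (C 4, N 3, O 2, S 2, halogen 1):
  atom 1: C, bond orders sum to 1 (valence 4) → 3 H
  atom 2: C, bond orders sum to 4 (valence 4) → 0 H
  atom 3: O, bond orders sum to 2 (valence 2) → 0 H
  atom 4: C, bond orders sum to 4 (valence 4) → 0 H
  atom 5: C, bond orders sum to 4 (valence 4) → 0 H
  atom 6: O, bond orders sum to 1 (valence 2) → 1 H
  atom 7: C, bond orders sum to 4 (valence 4) → 0 H
  atom 8: C, bond orders sum to 3 (valence 4) → 1 H
  atom 9: C, bond orders sum to 3 (valence 4) → 1 H
  atom 10: C, bond orders sum to 3 (valence 4) → 1 H
  atom 11: C, bond orders sum to 4 (valence 4) → 0 H
  atom 12: N, bond orders sum to 1 (valence 3) → 2 H
  atom 13: O, bond orders sum to 2 (valence 2) → 0 H
Total hydrogens: 9.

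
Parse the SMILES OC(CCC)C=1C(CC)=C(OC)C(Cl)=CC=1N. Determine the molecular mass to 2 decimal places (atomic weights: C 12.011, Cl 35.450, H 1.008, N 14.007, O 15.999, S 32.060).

257.76 g/mol

First, the molecular formula is C13H20ClNO2 (counting implicit H from valence).
  C: 13 × 12.011 = 156.143
  Cl: 1 × 35.450 = 35.450
  H: 20 × 1.008 = 20.160
  N: 1 × 14.007 = 14.007
  O: 2 × 15.999 = 31.998
Sum: 13×12.011 + 1×35.450 + 20×1.008 + 1×14.007 + 2×15.999 = 257.758 → 257.76 g/mol.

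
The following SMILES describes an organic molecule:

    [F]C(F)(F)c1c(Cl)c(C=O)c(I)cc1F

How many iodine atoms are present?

Scan the SMILES for I atoms (remember two-letter symbols like Cl and Br are single atoms).
Iodine count: 1.

1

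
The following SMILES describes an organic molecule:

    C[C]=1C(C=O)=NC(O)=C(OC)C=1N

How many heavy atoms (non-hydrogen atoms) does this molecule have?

Every atom symbol written in the SMILES (organic subset) is one heavy atom; implicit H are not written.
Heavy atoms by element → C:8, N:2, O:3.
Total: 13.

13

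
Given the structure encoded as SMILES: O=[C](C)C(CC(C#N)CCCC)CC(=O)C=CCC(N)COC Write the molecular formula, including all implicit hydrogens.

Walk through each heavy atom and fill implicit hydrogens from standard valence (C 4, N 3, O 2, S 2, halogen 1):
  atom 1: O, bond orders sum to 2 (valence 2) → 0 H
  atom 2: C with explicit H count 0
  atom 3: C, bond orders sum to 1 (valence 4) → 3 H
  atom 4: C, bond orders sum to 3 (valence 4) → 1 H
  atom 5: C, bond orders sum to 2 (valence 4) → 2 H
  atom 6: C, bond orders sum to 3 (valence 4) → 1 H
  atom 7: C, bond orders sum to 4 (valence 4) → 0 H
  atom 8: N, bond orders sum to 3 (valence 3) → 0 H
  atom 9: C, bond orders sum to 2 (valence 4) → 2 H
  atom 10: C, bond orders sum to 2 (valence 4) → 2 H
  atom 11: C, bond orders sum to 2 (valence 4) → 2 H
  atom 12: C, bond orders sum to 1 (valence 4) → 3 H
  atom 13: C, bond orders sum to 2 (valence 4) → 2 H
  atom 14: C, bond orders sum to 4 (valence 4) → 0 H
  atom 15: O, bond orders sum to 2 (valence 2) → 0 H
  atom 16: C, bond orders sum to 3 (valence 4) → 1 H
  atom 17: C, bond orders sum to 3 (valence 4) → 1 H
  atom 18: C, bond orders sum to 2 (valence 4) → 2 H
  atom 19: C, bond orders sum to 3 (valence 4) → 1 H
  atom 20: N, bond orders sum to 1 (valence 3) → 2 H
  atom 21: C, bond orders sum to 2 (valence 4) → 2 H
  atom 22: O, bond orders sum to 2 (valence 2) → 0 H
  atom 23: C, bond orders sum to 1 (valence 4) → 3 H
Totals → C:18, H:30, N:2, O:3.
In Hill order: C18H30N2O3.

C18H30N2O3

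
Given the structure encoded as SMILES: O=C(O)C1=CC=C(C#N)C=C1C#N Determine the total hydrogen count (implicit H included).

Walk through each heavy atom and fill implicit hydrogens from standard valence (C 4, N 3, O 2, S 2, halogen 1):
  atom 1: O, bond orders sum to 2 (valence 2) → 0 H
  atom 2: C, bond orders sum to 4 (valence 4) → 0 H
  atom 3: O, bond orders sum to 1 (valence 2) → 1 H
  atom 4: C, bond orders sum to 4 (valence 4) → 0 H
  atom 5: C, bond orders sum to 3 (valence 4) → 1 H
  atom 6: C, bond orders sum to 3 (valence 4) → 1 H
  atom 7: C, bond orders sum to 4 (valence 4) → 0 H
  atom 8: C, bond orders sum to 4 (valence 4) → 0 H
  atom 9: N, bond orders sum to 3 (valence 3) → 0 H
  atom 10: C, bond orders sum to 3 (valence 4) → 1 H
  atom 11: C, bond orders sum to 4 (valence 4) → 0 H
  atom 12: C, bond orders sum to 4 (valence 4) → 0 H
  atom 13: N, bond orders sum to 3 (valence 3) → 0 H
Total hydrogens: 4.

4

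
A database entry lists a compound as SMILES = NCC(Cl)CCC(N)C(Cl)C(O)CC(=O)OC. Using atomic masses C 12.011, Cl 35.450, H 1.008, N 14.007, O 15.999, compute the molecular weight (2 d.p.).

First, the molecular formula is C10H20Cl2N2O3 (counting implicit H from valence).
  C: 10 × 12.011 = 120.110
  Cl: 2 × 35.450 = 70.900
  H: 20 × 1.008 = 20.160
  N: 2 × 14.007 = 28.014
  O: 3 × 15.999 = 47.997
Sum: 10×12.011 + 2×35.450 + 20×1.008 + 2×14.007 + 3×15.999 = 287.181 → 287.18 g/mol.

287.18 g/mol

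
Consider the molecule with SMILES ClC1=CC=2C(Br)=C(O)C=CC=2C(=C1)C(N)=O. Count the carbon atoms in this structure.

Count every carbon token in the SMILES (each C, including those in ring-closure positions and inside branches).
Carbon count: 11.

11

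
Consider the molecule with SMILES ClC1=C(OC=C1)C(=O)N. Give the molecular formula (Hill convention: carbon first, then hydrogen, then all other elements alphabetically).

Walk through each heavy atom and fill implicit hydrogens from standard valence (C 4, N 3, O 2, S 2, halogen 1):
  atom 1: Cl (halogen, monovalent) → 0 H
  atom 2: C, bond orders sum to 4 (valence 4) → 0 H
  atom 3: C, bond orders sum to 4 (valence 4) → 0 H
  atom 4: O, bond orders sum to 2 (valence 2) → 0 H
  atom 5: C, bond orders sum to 3 (valence 4) → 1 H
  atom 6: C, bond orders sum to 3 (valence 4) → 1 H
  atom 7: C, bond orders sum to 4 (valence 4) → 0 H
  atom 8: O, bond orders sum to 2 (valence 2) → 0 H
  atom 9: N, bond orders sum to 1 (valence 3) → 2 H
Totals → C:5, H:4, Cl:1, N:1, O:2.

C5H4ClNO2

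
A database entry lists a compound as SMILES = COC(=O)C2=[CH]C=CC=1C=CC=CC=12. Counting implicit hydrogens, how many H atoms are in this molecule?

Walk through each heavy atom and fill implicit hydrogens from standard valence (C 4, N 3, O 2, S 2, halogen 1):
  atom 1: C, bond orders sum to 1 (valence 4) → 3 H
  atom 2: O, bond orders sum to 2 (valence 2) → 0 H
  atom 3: C, bond orders sum to 4 (valence 4) → 0 H
  atom 4: O, bond orders sum to 2 (valence 2) → 0 H
  atom 5: C, bond orders sum to 4 (valence 4) → 0 H
  atom 6: C with explicit H count 1
  atom 7: C, bond orders sum to 3 (valence 4) → 1 H
  atom 8: C, bond orders sum to 3 (valence 4) → 1 H
  atom 9: C, bond orders sum to 4 (valence 4) → 0 H
  atom 10: C, bond orders sum to 3 (valence 4) → 1 H
  atom 11: C, bond orders sum to 3 (valence 4) → 1 H
  atom 12: C, bond orders sum to 3 (valence 4) → 1 H
  atom 13: C, bond orders sum to 3 (valence 4) → 1 H
  atom 14: C, bond orders sum to 4 (valence 4) → 0 H
Total hydrogens: 10.

10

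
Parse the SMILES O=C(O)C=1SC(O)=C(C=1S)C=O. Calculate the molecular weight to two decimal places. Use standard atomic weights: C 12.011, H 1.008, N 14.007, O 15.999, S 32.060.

204.21 g/mol

First, the molecular formula is C6H4O4S2 (counting implicit H from valence).
  C: 6 × 12.011 = 72.066
  H: 4 × 1.008 = 4.032
  O: 4 × 15.999 = 63.996
  S: 2 × 32.060 = 64.120
Sum: 6×12.011 + 4×1.008 + 4×15.999 + 2×32.060 = 204.214 → 204.21 g/mol.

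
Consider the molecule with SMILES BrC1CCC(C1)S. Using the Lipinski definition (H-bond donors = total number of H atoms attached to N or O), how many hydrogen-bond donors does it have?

Donors: find every N or O and count the H atoms it carries.
  (no N or O atoms present)
Lipinski HBD = 0.

0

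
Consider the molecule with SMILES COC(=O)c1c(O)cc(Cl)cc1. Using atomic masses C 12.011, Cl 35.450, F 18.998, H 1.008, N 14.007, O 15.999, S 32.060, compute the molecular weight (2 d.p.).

186.59 g/mol

First, the molecular formula is C8H7ClO3 (counting implicit H from valence).
  C: 8 × 12.011 = 96.088
  Cl: 1 × 35.450 = 35.450
  H: 7 × 1.008 = 7.056
  O: 3 × 15.999 = 47.997
Sum: 8×12.011 + 1×35.450 + 7×1.008 + 3×15.999 = 186.591 → 186.59 g/mol.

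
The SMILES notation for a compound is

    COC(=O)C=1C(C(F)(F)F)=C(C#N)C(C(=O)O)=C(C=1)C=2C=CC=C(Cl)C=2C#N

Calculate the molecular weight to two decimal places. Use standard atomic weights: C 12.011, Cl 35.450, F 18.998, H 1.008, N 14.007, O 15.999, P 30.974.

First, the molecular formula is C18H8ClF3N2O4 (counting implicit H from valence).
  C: 18 × 12.011 = 216.198
  Cl: 1 × 35.450 = 35.450
  F: 3 × 18.998 = 56.994
  H: 8 × 1.008 = 8.064
  N: 2 × 14.007 = 28.014
  O: 4 × 15.999 = 63.996
Sum: 18×12.011 + 1×35.450 + 3×18.998 + 8×1.008 + 2×14.007 + 4×15.999 = 408.716 → 408.72 g/mol.

408.72 g/mol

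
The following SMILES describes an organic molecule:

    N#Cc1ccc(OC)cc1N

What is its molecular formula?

C8H8N2O

Walk through each heavy atom and fill implicit hydrogens from standard valence (C 4, N 3, O 2, S 2, halogen 1); for lowercase aromatic atoms, an aromatic c carries 1 H when it has two neighbours and 0 H with three, and aromatic n carries 0 H:
  atom 1: N, bond orders sum to 3 (valence 3) → 0 H
  atom 2: C, bond orders sum to 4 (valence 4) → 0 H
  atom 3: aromatic c, 3 neighbours → 0 H
  atom 4: aromatic c, 2 neighbours → 1 H
  atom 5: aromatic c, 2 neighbours → 1 H
  atom 6: aromatic c, 3 neighbours → 0 H
  atom 7: O, bond orders sum to 2 (valence 2) → 0 H
  atom 8: C, bond orders sum to 1 (valence 4) → 3 H
  atom 9: aromatic c, 2 neighbours → 1 H
  atom 10: aromatic c, 3 neighbours → 0 H
  atom 11: N, bond orders sum to 1 (valence 3) → 2 H
Totals → C:8, H:8, N:2, O:1.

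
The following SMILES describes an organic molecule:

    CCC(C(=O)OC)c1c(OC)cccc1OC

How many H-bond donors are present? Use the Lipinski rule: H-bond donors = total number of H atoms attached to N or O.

Donors: find every N or O and count the H atoms it carries.
  atom 5 (O): bond orders sum to 2 → 0 H
  atom 6 (O): bond orders sum to 2 → 0 H
  atom 10 (O): bond orders sum to 2 → 0 H
  atom 16 (O): bond orders sum to 2 → 0 H
Lipinski HBD = 0.

0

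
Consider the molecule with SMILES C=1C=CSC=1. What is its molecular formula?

C4H4S

Walk through each heavy atom and fill implicit hydrogens from standard valence (C 4, N 3, O 2, S 2, halogen 1):
  atom 1: C, bond orders sum to 3 (valence 4) → 1 H
  atom 2: C, bond orders sum to 3 (valence 4) → 1 H
  atom 3: C, bond orders sum to 3 (valence 4) → 1 H
  atom 4: S, bond orders sum to 2 (valence 2) → 0 H
  atom 5: C, bond orders sum to 3 (valence 4) → 1 H
Totals → C:4, H:4, S:1.
In Hill order: C4H4S.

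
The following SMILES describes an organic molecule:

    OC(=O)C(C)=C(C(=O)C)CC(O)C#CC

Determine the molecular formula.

Walk through each heavy atom and fill implicit hydrogens from standard valence (C 4, N 3, O 2, S 2, halogen 1):
  atom 1: O, bond orders sum to 1 (valence 2) → 1 H
  atom 2: C, bond orders sum to 4 (valence 4) → 0 H
  atom 3: O, bond orders sum to 2 (valence 2) → 0 H
  atom 4: C, bond orders sum to 4 (valence 4) → 0 H
  atom 5: C, bond orders sum to 1 (valence 4) → 3 H
  atom 6: C, bond orders sum to 4 (valence 4) → 0 H
  atom 7: C, bond orders sum to 4 (valence 4) → 0 H
  atom 8: O, bond orders sum to 2 (valence 2) → 0 H
  atom 9: C, bond orders sum to 1 (valence 4) → 3 H
  atom 10: C, bond orders sum to 2 (valence 4) → 2 H
  atom 11: C, bond orders sum to 3 (valence 4) → 1 H
  atom 12: O, bond orders sum to 1 (valence 2) → 1 H
  atom 13: C, bond orders sum to 4 (valence 4) → 0 H
  atom 14: C, bond orders sum to 4 (valence 4) → 0 H
  atom 15: C, bond orders sum to 1 (valence 4) → 3 H
Totals → C:11, H:14, O:4.

C11H14O4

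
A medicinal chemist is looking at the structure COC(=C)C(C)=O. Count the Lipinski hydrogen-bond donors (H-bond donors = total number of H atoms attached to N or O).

Donors: find every N or O and count the H atoms it carries.
  atom 2 (O): bond orders sum to 2 → 0 H
  atom 7 (O): bond orders sum to 2 → 0 H
Lipinski HBD = 0.

0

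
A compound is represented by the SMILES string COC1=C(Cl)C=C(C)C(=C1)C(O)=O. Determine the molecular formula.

Walk through each heavy atom and fill implicit hydrogens from standard valence (C 4, N 3, O 2, S 2, halogen 1):
  atom 1: C, bond orders sum to 1 (valence 4) → 3 H
  atom 2: O, bond orders sum to 2 (valence 2) → 0 H
  atom 3: C, bond orders sum to 4 (valence 4) → 0 H
  atom 4: C, bond orders sum to 4 (valence 4) → 0 H
  atom 5: Cl (halogen, monovalent) → 0 H
  atom 6: C, bond orders sum to 3 (valence 4) → 1 H
  atom 7: C, bond orders sum to 4 (valence 4) → 0 H
  atom 8: C, bond orders sum to 1 (valence 4) → 3 H
  atom 9: C, bond orders sum to 4 (valence 4) → 0 H
  atom 10: C, bond orders sum to 3 (valence 4) → 1 H
  atom 11: C, bond orders sum to 4 (valence 4) → 0 H
  atom 12: O, bond orders sum to 1 (valence 2) → 1 H
  atom 13: O, bond orders sum to 2 (valence 2) → 0 H
Totals → C:9, H:9, Cl:1, O:3.
In Hill order: C9H9ClO3.

C9H9ClO3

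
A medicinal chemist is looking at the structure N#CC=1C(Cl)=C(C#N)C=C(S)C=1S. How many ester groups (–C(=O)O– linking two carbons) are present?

Scan the SMILES for the ester motif — none present.
Groups that are present: 2 nitrile, 2 thiol.

0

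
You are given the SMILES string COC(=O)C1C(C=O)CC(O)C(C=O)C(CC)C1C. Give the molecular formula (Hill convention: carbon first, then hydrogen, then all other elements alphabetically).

Walk through each heavy atom and fill implicit hydrogens from standard valence (C 4, N 3, O 2, S 2, halogen 1):
  atom 1: C, bond orders sum to 1 (valence 4) → 3 H
  atom 2: O, bond orders sum to 2 (valence 2) → 0 H
  atom 3: C, bond orders sum to 4 (valence 4) → 0 H
  atom 4: O, bond orders sum to 2 (valence 2) → 0 H
  atom 5: C, bond orders sum to 3 (valence 4) → 1 H
  atom 6: C, bond orders sum to 3 (valence 4) → 1 H
  atom 7: C, bond orders sum to 3 (valence 4) → 1 H
  atom 8: O, bond orders sum to 2 (valence 2) → 0 H
  atom 9: C, bond orders sum to 2 (valence 4) → 2 H
  atom 10: C, bond orders sum to 3 (valence 4) → 1 H
  atom 11: O, bond orders sum to 1 (valence 2) → 1 H
  atom 12: C, bond orders sum to 3 (valence 4) → 1 H
  atom 13: C, bond orders sum to 3 (valence 4) → 1 H
  atom 14: O, bond orders sum to 2 (valence 2) → 0 H
  atom 15: C, bond orders sum to 3 (valence 4) → 1 H
  atom 16: C, bond orders sum to 2 (valence 4) → 2 H
  atom 17: C, bond orders sum to 1 (valence 4) → 3 H
  atom 18: C, bond orders sum to 3 (valence 4) → 1 H
  atom 19: C, bond orders sum to 1 (valence 4) → 3 H
Totals → C:14, H:22, O:5.

C14H22O5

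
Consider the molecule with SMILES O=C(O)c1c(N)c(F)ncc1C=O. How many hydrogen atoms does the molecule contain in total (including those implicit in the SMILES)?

5

Walk through each heavy atom and fill implicit hydrogens from standard valence (C 4, N 3, O 2, S 2, halogen 1); for lowercase aromatic atoms, an aromatic c carries 1 H when it has two neighbours and 0 H with three, and aromatic n carries 0 H:
  atom 1: O, bond orders sum to 2 (valence 2) → 0 H
  atom 2: C, bond orders sum to 4 (valence 4) → 0 H
  atom 3: O, bond orders sum to 1 (valence 2) → 1 H
  atom 4: aromatic c, 3 neighbours → 0 H
  atom 5: aromatic c, 3 neighbours → 0 H
  atom 6: N, bond orders sum to 1 (valence 3) → 2 H
  atom 7: aromatic c, 3 neighbours → 0 H
  atom 8: F (halogen, monovalent) → 0 H
  atom 9: aromatic n, 2 neighbours → 0 H
  atom 10: aromatic c, 2 neighbours → 1 H
  atom 11: aromatic c, 3 neighbours → 0 H
  atom 12: C, bond orders sum to 3 (valence 4) → 1 H
  atom 13: O, bond orders sum to 2 (valence 2) → 0 H
Total hydrogens: 5.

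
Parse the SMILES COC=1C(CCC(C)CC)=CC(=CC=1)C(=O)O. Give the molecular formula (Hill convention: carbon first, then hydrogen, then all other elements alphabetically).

C14H20O3

Walk through each heavy atom and fill implicit hydrogens from standard valence (C 4, N 3, O 2, S 2, halogen 1):
  atom 1: C, bond orders sum to 1 (valence 4) → 3 H
  atom 2: O, bond orders sum to 2 (valence 2) → 0 H
  atom 3: C, bond orders sum to 4 (valence 4) → 0 H
  atom 4: C, bond orders sum to 4 (valence 4) → 0 H
  atom 5: C, bond orders sum to 2 (valence 4) → 2 H
  atom 6: C, bond orders sum to 2 (valence 4) → 2 H
  atom 7: C, bond orders sum to 3 (valence 4) → 1 H
  atom 8: C, bond orders sum to 1 (valence 4) → 3 H
  atom 9: C, bond orders sum to 2 (valence 4) → 2 H
  atom 10: C, bond orders sum to 1 (valence 4) → 3 H
  atom 11: C, bond orders sum to 3 (valence 4) → 1 H
  atom 12: C, bond orders sum to 4 (valence 4) → 0 H
  atom 13: C, bond orders sum to 3 (valence 4) → 1 H
  atom 14: C, bond orders sum to 3 (valence 4) → 1 H
  atom 15: C, bond orders sum to 4 (valence 4) → 0 H
  atom 16: O, bond orders sum to 2 (valence 2) → 0 H
  atom 17: O, bond orders sum to 1 (valence 2) → 1 H
Totals → C:14, H:20, O:3.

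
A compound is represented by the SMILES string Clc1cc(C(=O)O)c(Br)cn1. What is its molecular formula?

Walk through each heavy atom and fill implicit hydrogens from standard valence (C 4, N 3, O 2, S 2, halogen 1); for lowercase aromatic atoms, an aromatic c carries 1 H when it has two neighbours and 0 H with three, and aromatic n carries 0 H:
  atom 1: Cl (halogen, monovalent) → 0 H
  atom 2: aromatic c, 3 neighbours → 0 H
  atom 3: aromatic c, 2 neighbours → 1 H
  atom 4: aromatic c, 3 neighbours → 0 H
  atom 5: C, bond orders sum to 4 (valence 4) → 0 H
  atom 6: O, bond orders sum to 2 (valence 2) → 0 H
  atom 7: O, bond orders sum to 1 (valence 2) → 1 H
  atom 8: aromatic c, 3 neighbours → 0 H
  atom 9: Br (halogen, monovalent) → 0 H
  atom 10: aromatic c, 2 neighbours → 1 H
  atom 11: aromatic n, 2 neighbours → 0 H
Totals → C:6, H:3, Br:1, Cl:1, N:1, O:2.

C6H3BrClNO2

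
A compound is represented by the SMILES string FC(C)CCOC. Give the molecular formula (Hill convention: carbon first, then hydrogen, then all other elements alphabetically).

Walk through each heavy atom and fill implicit hydrogens from standard valence (C 4, N 3, O 2, S 2, halogen 1):
  atom 1: F (halogen, monovalent) → 0 H
  atom 2: C, bond orders sum to 3 (valence 4) → 1 H
  atom 3: C, bond orders sum to 1 (valence 4) → 3 H
  atom 4: C, bond orders sum to 2 (valence 4) → 2 H
  atom 5: C, bond orders sum to 2 (valence 4) → 2 H
  atom 6: O, bond orders sum to 2 (valence 2) → 0 H
  atom 7: C, bond orders sum to 1 (valence 4) → 3 H
Totals → C:5, H:11, F:1, O:1.

C5H11FO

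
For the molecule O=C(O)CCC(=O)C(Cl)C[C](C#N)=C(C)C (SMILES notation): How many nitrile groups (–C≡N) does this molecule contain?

The nitrile motif appears at heavy-atom position 12 in the SMILES.
Other groups present: 1 alkene, 1 carboxylic acid, 1 ketone.
Nitrile count: 1.

1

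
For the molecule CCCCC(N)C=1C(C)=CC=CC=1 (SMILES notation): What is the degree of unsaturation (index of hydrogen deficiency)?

4

Molecular formula: C12H19N.
DoU = (2C + 2 + N − H − X) / 2, where X is the halogen count and O/S are ignored.
    = (2·12 + 2 + 1 − 19 − 0) / 2 = 8 / 2 = 4.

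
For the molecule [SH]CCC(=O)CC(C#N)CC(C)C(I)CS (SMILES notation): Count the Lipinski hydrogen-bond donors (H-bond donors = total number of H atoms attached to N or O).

0

Donors: find every N or O and count the H atoms it carries.
  atom 5 (O): bond orders sum to 2 → 0 H
  atom 9 (N): bond orders sum to 3 → 0 H
Lipinski HBD = 0.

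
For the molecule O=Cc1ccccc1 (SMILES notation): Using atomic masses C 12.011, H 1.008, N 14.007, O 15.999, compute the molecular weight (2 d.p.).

106.12 g/mol

First, the molecular formula is C7H6O (counting implicit H from valence).
  C: 7 × 12.011 = 84.077
  H: 6 × 1.008 = 6.048
  O: 1 × 15.999 = 15.999
Sum: 7×12.011 + 6×1.008 + 1×15.999 = 106.124 → 106.12 g/mol.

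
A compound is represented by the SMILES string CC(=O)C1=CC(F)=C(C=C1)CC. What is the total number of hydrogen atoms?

11

Walk through each heavy atom and fill implicit hydrogens from standard valence (C 4, N 3, O 2, S 2, halogen 1):
  atom 1: C, bond orders sum to 1 (valence 4) → 3 H
  atom 2: C, bond orders sum to 4 (valence 4) → 0 H
  atom 3: O, bond orders sum to 2 (valence 2) → 0 H
  atom 4: C, bond orders sum to 4 (valence 4) → 0 H
  atom 5: C, bond orders sum to 3 (valence 4) → 1 H
  atom 6: C, bond orders sum to 4 (valence 4) → 0 H
  atom 7: F (halogen, monovalent) → 0 H
  atom 8: C, bond orders sum to 4 (valence 4) → 0 H
  atom 9: C, bond orders sum to 3 (valence 4) → 1 H
  atom 10: C, bond orders sum to 3 (valence 4) → 1 H
  atom 11: C, bond orders sum to 2 (valence 4) → 2 H
  atom 12: C, bond orders sum to 1 (valence 4) → 3 H
Total hydrogens: 11.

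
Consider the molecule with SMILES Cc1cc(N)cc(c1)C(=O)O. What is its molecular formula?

Walk through each heavy atom and fill implicit hydrogens from standard valence (C 4, N 3, O 2, S 2, halogen 1); for lowercase aromatic atoms, an aromatic c carries 1 H when it has two neighbours and 0 H with three, and aromatic n carries 0 H:
  atom 1: C, bond orders sum to 1 (valence 4) → 3 H
  atom 2: aromatic c, 3 neighbours → 0 H
  atom 3: aromatic c, 2 neighbours → 1 H
  atom 4: aromatic c, 3 neighbours → 0 H
  atom 5: N, bond orders sum to 1 (valence 3) → 2 H
  atom 6: aromatic c, 2 neighbours → 1 H
  atom 7: aromatic c, 3 neighbours → 0 H
  atom 8: aromatic c, 2 neighbours → 1 H
  atom 9: C, bond orders sum to 4 (valence 4) → 0 H
  atom 10: O, bond orders sum to 2 (valence 2) → 0 H
  atom 11: O, bond orders sum to 1 (valence 2) → 1 H
Totals → C:8, H:9, N:1, O:2.
In Hill order: C8H9NO2.

C8H9NO2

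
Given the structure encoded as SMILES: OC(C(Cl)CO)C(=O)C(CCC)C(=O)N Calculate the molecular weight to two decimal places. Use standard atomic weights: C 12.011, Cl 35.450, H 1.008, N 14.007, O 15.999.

237.68 g/mol

First, the molecular formula is C9H16ClNO4 (counting implicit H from valence).
  C: 9 × 12.011 = 108.099
  Cl: 1 × 35.450 = 35.450
  H: 16 × 1.008 = 16.128
  N: 1 × 14.007 = 14.007
  O: 4 × 15.999 = 63.996
Sum: 9×12.011 + 1×35.450 + 16×1.008 + 1×14.007 + 4×15.999 = 237.680 → 237.68 g/mol.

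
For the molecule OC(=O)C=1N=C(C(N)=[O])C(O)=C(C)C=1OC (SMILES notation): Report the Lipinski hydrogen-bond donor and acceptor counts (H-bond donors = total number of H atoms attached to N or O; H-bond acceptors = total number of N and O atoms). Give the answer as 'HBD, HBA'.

4, 7

Donors: find every N or O and count the H atoms it carries.
  atom 1 (O): bond orders sum to 1 → 1 H
  atom 3 (O): bond orders sum to 2 → 0 H
  atom 5 (N): bond orders sum to 3 → 0 H
  atom 8 (N): bond orders sum to 1 → 2 H
  atom 9 (O): bond orders sum to 2 → 0 H
  atom 11 (O): bond orders sum to 1 → 1 H
  atom 15 (O): bond orders sum to 2 → 0 H
Lipinski HBD = 4.
Acceptors: N atoms = 2, O atoms = 5 → HBA = 7.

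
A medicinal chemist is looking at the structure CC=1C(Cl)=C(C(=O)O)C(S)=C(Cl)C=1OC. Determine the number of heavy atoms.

Every atom symbol written in the SMILES (organic subset) is one heavy atom; implicit H are not written.
Heavy atoms by element → C:9, Cl:2, O:3, S:1.
Total: 15.

15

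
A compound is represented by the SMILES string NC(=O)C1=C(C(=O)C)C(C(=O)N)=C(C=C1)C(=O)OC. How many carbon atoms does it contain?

Count every carbon token in the SMILES (each C, including those in ring-closure positions and inside branches).
Carbon count: 12.

12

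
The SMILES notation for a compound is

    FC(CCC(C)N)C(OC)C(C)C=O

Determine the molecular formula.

C10H20FNO2

Walk through each heavy atom and fill implicit hydrogens from standard valence (C 4, N 3, O 2, S 2, halogen 1):
  atom 1: F (halogen, monovalent) → 0 H
  atom 2: C, bond orders sum to 3 (valence 4) → 1 H
  atom 3: C, bond orders sum to 2 (valence 4) → 2 H
  atom 4: C, bond orders sum to 2 (valence 4) → 2 H
  atom 5: C, bond orders sum to 3 (valence 4) → 1 H
  atom 6: C, bond orders sum to 1 (valence 4) → 3 H
  atom 7: N, bond orders sum to 1 (valence 3) → 2 H
  atom 8: C, bond orders sum to 3 (valence 4) → 1 H
  atom 9: O, bond orders sum to 2 (valence 2) → 0 H
  atom 10: C, bond orders sum to 1 (valence 4) → 3 H
  atom 11: C, bond orders sum to 3 (valence 4) → 1 H
  atom 12: C, bond orders sum to 1 (valence 4) → 3 H
  atom 13: C, bond orders sum to 3 (valence 4) → 1 H
  atom 14: O, bond orders sum to 2 (valence 2) → 0 H
Totals → C:10, H:20, F:1, N:1, O:2.
In Hill order: C10H20FNO2.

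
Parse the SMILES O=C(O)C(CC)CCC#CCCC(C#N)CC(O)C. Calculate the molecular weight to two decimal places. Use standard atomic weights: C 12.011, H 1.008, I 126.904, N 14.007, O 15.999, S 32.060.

First, the molecular formula is C15H23NO3 (counting implicit H from valence).
  C: 15 × 12.011 = 180.165
  H: 23 × 1.008 = 23.184
  N: 1 × 14.007 = 14.007
  O: 3 × 15.999 = 47.997
Sum: 15×12.011 + 23×1.008 + 1×14.007 + 3×15.999 = 265.353 → 265.35 g/mol.

265.35 g/mol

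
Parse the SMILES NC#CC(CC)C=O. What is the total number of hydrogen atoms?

Walk through each heavy atom and fill implicit hydrogens from standard valence (C 4, N 3, O 2, S 2, halogen 1):
  atom 1: N, bond orders sum to 1 (valence 3) → 2 H
  atom 2: C, bond orders sum to 4 (valence 4) → 0 H
  atom 3: C, bond orders sum to 4 (valence 4) → 0 H
  atom 4: C, bond orders sum to 3 (valence 4) → 1 H
  atom 5: C, bond orders sum to 2 (valence 4) → 2 H
  atom 6: C, bond orders sum to 1 (valence 4) → 3 H
  atom 7: C, bond orders sum to 3 (valence 4) → 1 H
  atom 8: O, bond orders sum to 2 (valence 2) → 0 H
Total hydrogens: 9.

9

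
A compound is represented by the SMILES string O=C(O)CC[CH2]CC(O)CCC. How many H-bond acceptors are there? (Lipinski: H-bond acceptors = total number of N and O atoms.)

3

N atoms: 0; O atoms: 3.
Lipinski HBA = 0 + 3 = 3.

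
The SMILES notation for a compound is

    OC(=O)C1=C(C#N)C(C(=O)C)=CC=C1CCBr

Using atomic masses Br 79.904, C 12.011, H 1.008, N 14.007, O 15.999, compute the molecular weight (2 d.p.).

296.12 g/mol

First, the molecular formula is C12H10BrNO3 (counting implicit H from valence).
  Br: 1 × 79.904 = 79.904
  C: 12 × 12.011 = 144.132
  H: 10 × 1.008 = 10.080
  N: 1 × 14.007 = 14.007
  O: 3 × 15.999 = 47.997
Sum: 1×79.904 + 12×12.011 + 10×1.008 + 1×14.007 + 3×15.999 = 296.120 → 296.12 g/mol.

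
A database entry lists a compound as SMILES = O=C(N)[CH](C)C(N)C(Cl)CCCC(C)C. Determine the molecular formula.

Walk through each heavy atom and fill implicit hydrogens from standard valence (C 4, N 3, O 2, S 2, halogen 1):
  atom 1: O, bond orders sum to 2 (valence 2) → 0 H
  atom 2: C, bond orders sum to 4 (valence 4) → 0 H
  atom 3: N, bond orders sum to 1 (valence 3) → 2 H
  atom 4: C with explicit H count 1
  atom 5: C, bond orders sum to 1 (valence 4) → 3 H
  atom 6: C, bond orders sum to 3 (valence 4) → 1 H
  atom 7: N, bond orders sum to 1 (valence 3) → 2 H
  atom 8: C, bond orders sum to 3 (valence 4) → 1 H
  atom 9: Cl (halogen, monovalent) → 0 H
  atom 10: C, bond orders sum to 2 (valence 4) → 2 H
  atom 11: C, bond orders sum to 2 (valence 4) → 2 H
  atom 12: C, bond orders sum to 2 (valence 4) → 2 H
  atom 13: C, bond orders sum to 3 (valence 4) → 1 H
  atom 14: C, bond orders sum to 1 (valence 4) → 3 H
  atom 15: C, bond orders sum to 1 (valence 4) → 3 H
Totals → C:11, H:23, Cl:1, N:2, O:1.

C11H23ClN2O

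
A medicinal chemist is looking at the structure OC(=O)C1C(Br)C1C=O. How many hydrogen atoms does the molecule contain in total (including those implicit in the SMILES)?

Walk through each heavy atom and fill implicit hydrogens from standard valence (C 4, N 3, O 2, S 2, halogen 1):
  atom 1: O, bond orders sum to 1 (valence 2) → 1 H
  atom 2: C, bond orders sum to 4 (valence 4) → 0 H
  atom 3: O, bond orders sum to 2 (valence 2) → 0 H
  atom 4: C, bond orders sum to 3 (valence 4) → 1 H
  atom 5: C, bond orders sum to 3 (valence 4) → 1 H
  atom 6: Br (halogen, monovalent) → 0 H
  atom 7: C, bond orders sum to 3 (valence 4) → 1 H
  atom 8: C, bond orders sum to 3 (valence 4) → 1 H
  atom 9: O, bond orders sum to 2 (valence 2) → 0 H
Total hydrogens: 5.

5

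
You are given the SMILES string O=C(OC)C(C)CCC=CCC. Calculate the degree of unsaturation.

2

Degree of unsaturation = (number of rings) + (number of π bonds).
Ring closures in the SMILES: 0.
π bonds: 2 double bonds (each 1 DoU) → 2 DoU from unsaturation.
Total DoU = 0 + 2 = 2.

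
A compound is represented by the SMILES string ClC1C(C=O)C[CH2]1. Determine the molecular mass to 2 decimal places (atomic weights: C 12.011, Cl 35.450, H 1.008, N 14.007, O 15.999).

First, the molecular formula is C5H7ClO (counting implicit H from valence).
  C: 5 × 12.011 = 60.055
  Cl: 1 × 35.450 = 35.450
  H: 7 × 1.008 = 7.056
  O: 1 × 15.999 = 15.999
Sum: 5×12.011 + 1×35.450 + 7×1.008 + 1×15.999 = 118.560 → 118.56 g/mol.

118.56 g/mol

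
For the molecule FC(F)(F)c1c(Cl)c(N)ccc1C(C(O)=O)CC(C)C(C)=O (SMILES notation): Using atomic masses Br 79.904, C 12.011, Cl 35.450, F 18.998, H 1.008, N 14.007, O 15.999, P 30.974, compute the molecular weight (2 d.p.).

337.72 g/mol

First, the molecular formula is C14H15ClF3NO3 (counting implicit H from valence).
  C: 14 × 12.011 = 168.154
  Cl: 1 × 35.450 = 35.450
  F: 3 × 18.998 = 56.994
  H: 15 × 1.008 = 15.120
  N: 1 × 14.007 = 14.007
  O: 3 × 15.999 = 47.997
Sum: 14×12.011 + 1×35.450 + 3×18.998 + 15×1.008 + 1×14.007 + 3×15.999 = 337.722 → 337.72 g/mol.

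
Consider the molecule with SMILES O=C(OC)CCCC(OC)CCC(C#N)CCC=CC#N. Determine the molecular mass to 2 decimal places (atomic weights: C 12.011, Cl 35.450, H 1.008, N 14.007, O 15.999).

292.38 g/mol

First, the molecular formula is C16H24N2O3 (counting implicit H from valence).
  C: 16 × 12.011 = 192.176
  H: 24 × 1.008 = 24.192
  N: 2 × 14.007 = 28.014
  O: 3 × 15.999 = 47.997
Sum: 16×12.011 + 24×1.008 + 2×14.007 + 3×15.999 = 292.379 → 292.38 g/mol.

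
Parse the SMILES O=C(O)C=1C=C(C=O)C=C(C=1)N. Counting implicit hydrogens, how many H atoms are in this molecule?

Walk through each heavy atom and fill implicit hydrogens from standard valence (C 4, N 3, O 2, S 2, halogen 1):
  atom 1: O, bond orders sum to 2 (valence 2) → 0 H
  atom 2: C, bond orders sum to 4 (valence 4) → 0 H
  atom 3: O, bond orders sum to 1 (valence 2) → 1 H
  atom 4: C, bond orders sum to 4 (valence 4) → 0 H
  atom 5: C, bond orders sum to 3 (valence 4) → 1 H
  atom 6: C, bond orders sum to 4 (valence 4) → 0 H
  atom 7: C, bond orders sum to 3 (valence 4) → 1 H
  atom 8: O, bond orders sum to 2 (valence 2) → 0 H
  atom 9: C, bond orders sum to 3 (valence 4) → 1 H
  atom 10: C, bond orders sum to 4 (valence 4) → 0 H
  atom 11: C, bond orders sum to 3 (valence 4) → 1 H
  atom 12: N, bond orders sum to 1 (valence 3) → 2 H
Total hydrogens: 7.

7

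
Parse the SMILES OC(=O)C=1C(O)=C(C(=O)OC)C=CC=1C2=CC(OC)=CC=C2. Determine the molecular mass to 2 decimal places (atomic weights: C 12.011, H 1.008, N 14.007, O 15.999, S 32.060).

First, the molecular formula is C16H14O6 (counting implicit H from valence).
  C: 16 × 12.011 = 192.176
  H: 14 × 1.008 = 14.112
  O: 6 × 15.999 = 95.994
Sum: 16×12.011 + 14×1.008 + 6×15.999 = 302.282 → 302.28 g/mol.

302.28 g/mol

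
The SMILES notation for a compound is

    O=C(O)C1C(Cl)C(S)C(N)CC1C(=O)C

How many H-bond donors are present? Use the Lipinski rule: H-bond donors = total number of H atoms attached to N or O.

Donors: find every N or O and count the H atoms it carries.
  atom 1 (O): bond orders sum to 2 → 0 H
  atom 3 (O): bond orders sum to 1 → 1 H
  atom 10 (N): bond orders sum to 1 → 2 H
  atom 14 (O): bond orders sum to 2 → 0 H
Lipinski HBD = 3.

3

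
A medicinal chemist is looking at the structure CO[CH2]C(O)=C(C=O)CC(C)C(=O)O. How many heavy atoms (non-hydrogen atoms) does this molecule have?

Every atom symbol written in the SMILES (organic subset) is one heavy atom; implicit H are not written.
Heavy atoms by element → C:9, O:5.
Total: 14.

14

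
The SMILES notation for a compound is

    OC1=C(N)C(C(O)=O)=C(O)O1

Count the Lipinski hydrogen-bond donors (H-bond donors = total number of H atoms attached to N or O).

5

Donors: find every N or O and count the H atoms it carries.
  atom 1 (O): bond orders sum to 1 → 1 H
  atom 4 (N): bond orders sum to 1 → 2 H
  atom 7 (O): bond orders sum to 1 → 1 H
  atom 8 (O): bond orders sum to 2 → 0 H
  atom 10 (O): bond orders sum to 1 → 1 H
  atom 11 (O): bond orders sum to 2 → 0 H
Lipinski HBD = 5.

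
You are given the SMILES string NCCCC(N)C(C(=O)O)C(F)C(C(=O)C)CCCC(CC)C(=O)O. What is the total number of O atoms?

5

Scan the SMILES for O atoms (remember two-letter symbols like Cl and Br are single atoms).
Oxygen count: 5.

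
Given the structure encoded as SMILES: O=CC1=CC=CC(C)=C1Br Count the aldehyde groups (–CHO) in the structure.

The aldehyde motif appears at heavy-atom position 2 in the SMILES.
Aldehyde count: 1.

1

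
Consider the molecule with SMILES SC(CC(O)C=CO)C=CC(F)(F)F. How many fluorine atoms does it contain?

Scan the SMILES for F atoms (remember two-letter symbols like Cl and Br are single atoms).
Fluorine count: 3.

3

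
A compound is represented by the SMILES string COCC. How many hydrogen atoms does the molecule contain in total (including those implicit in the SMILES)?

Walk through each heavy atom and fill implicit hydrogens from standard valence (C 4, N 3, O 2, S 2, halogen 1):
  atom 1: C, bond orders sum to 1 (valence 4) → 3 H
  atom 2: O, bond orders sum to 2 (valence 2) → 0 H
  atom 3: C, bond orders sum to 2 (valence 4) → 2 H
  atom 4: C, bond orders sum to 1 (valence 4) → 3 H
Total hydrogens: 8.

8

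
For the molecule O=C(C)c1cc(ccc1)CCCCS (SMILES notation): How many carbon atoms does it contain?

Count every carbon token in the SMILES (each C, including those in ring-closure positions and inside branches).
Carbon count: 12.

12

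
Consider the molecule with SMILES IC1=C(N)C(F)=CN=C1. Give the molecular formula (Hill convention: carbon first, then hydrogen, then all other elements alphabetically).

Walk through each heavy atom and fill implicit hydrogens from standard valence (C 4, N 3, O 2, S 2, halogen 1):
  atom 1: I (halogen, monovalent) → 0 H
  atom 2: C, bond orders sum to 4 (valence 4) → 0 H
  atom 3: C, bond orders sum to 4 (valence 4) → 0 H
  atom 4: N, bond orders sum to 1 (valence 3) → 2 H
  atom 5: C, bond orders sum to 4 (valence 4) → 0 H
  atom 6: F (halogen, monovalent) → 0 H
  atom 7: C, bond orders sum to 3 (valence 4) → 1 H
  atom 8: N, bond orders sum to 3 (valence 3) → 0 H
  atom 9: C, bond orders sum to 3 (valence 4) → 1 H
Totals → C:5, H:4, F:1, I:1, N:2.
In Hill order: C5H4FIN2.

C5H4FIN2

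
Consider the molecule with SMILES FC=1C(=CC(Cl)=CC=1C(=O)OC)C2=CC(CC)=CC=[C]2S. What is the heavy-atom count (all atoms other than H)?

Every atom symbol written in the SMILES (organic subset) is one heavy atom; implicit H are not written.
Heavy atoms by element → C:16, Cl:1, F:1, O:2, S:1.
Total: 21.

21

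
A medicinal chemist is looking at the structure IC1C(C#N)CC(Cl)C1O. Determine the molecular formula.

C6H7ClINO

Walk through each heavy atom and fill implicit hydrogens from standard valence (C 4, N 3, O 2, S 2, halogen 1):
  atom 1: I (halogen, monovalent) → 0 H
  atom 2: C, bond orders sum to 3 (valence 4) → 1 H
  atom 3: C, bond orders sum to 3 (valence 4) → 1 H
  atom 4: C, bond orders sum to 4 (valence 4) → 0 H
  atom 5: N, bond orders sum to 3 (valence 3) → 0 H
  atom 6: C, bond orders sum to 2 (valence 4) → 2 H
  atom 7: C, bond orders sum to 3 (valence 4) → 1 H
  atom 8: Cl (halogen, monovalent) → 0 H
  atom 9: C, bond orders sum to 3 (valence 4) → 1 H
  atom 10: O, bond orders sum to 1 (valence 2) → 1 H
Totals → C:6, H:7, Cl:1, I:1, N:1, O:1.
In Hill order: C6H7ClINO.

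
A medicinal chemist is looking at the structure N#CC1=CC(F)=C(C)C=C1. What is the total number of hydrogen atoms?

Walk through each heavy atom and fill implicit hydrogens from standard valence (C 4, N 3, O 2, S 2, halogen 1):
  atom 1: N, bond orders sum to 3 (valence 3) → 0 H
  atom 2: C, bond orders sum to 4 (valence 4) → 0 H
  atom 3: C, bond orders sum to 4 (valence 4) → 0 H
  atom 4: C, bond orders sum to 3 (valence 4) → 1 H
  atom 5: C, bond orders sum to 4 (valence 4) → 0 H
  atom 6: F (halogen, monovalent) → 0 H
  atom 7: C, bond orders sum to 4 (valence 4) → 0 H
  atom 8: C, bond orders sum to 1 (valence 4) → 3 H
  atom 9: C, bond orders sum to 3 (valence 4) → 1 H
  atom 10: C, bond orders sum to 3 (valence 4) → 1 H
Total hydrogens: 6.

6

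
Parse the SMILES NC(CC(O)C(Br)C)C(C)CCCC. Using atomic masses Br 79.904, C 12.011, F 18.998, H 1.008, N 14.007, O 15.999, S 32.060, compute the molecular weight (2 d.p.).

First, the molecular formula is C11H24BrNO (counting implicit H from valence).
  Br: 1 × 79.904 = 79.904
  C: 11 × 12.011 = 132.121
  H: 24 × 1.008 = 24.192
  N: 1 × 14.007 = 14.007
  O: 1 × 15.999 = 15.999
Sum: 1×79.904 + 11×12.011 + 24×1.008 + 1×14.007 + 1×15.999 = 266.223 → 266.22 g/mol.

266.22 g/mol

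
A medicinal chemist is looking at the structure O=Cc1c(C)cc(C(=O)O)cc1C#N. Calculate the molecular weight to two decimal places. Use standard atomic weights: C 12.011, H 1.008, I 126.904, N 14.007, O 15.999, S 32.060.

189.17 g/mol

First, the molecular formula is C10H7NO3 (counting implicit H from valence).
  C: 10 × 12.011 = 120.110
  H: 7 × 1.008 = 7.056
  N: 1 × 14.007 = 14.007
  O: 3 × 15.999 = 47.997
Sum: 10×12.011 + 7×1.008 + 1×14.007 + 3×15.999 = 189.170 → 189.17 g/mol.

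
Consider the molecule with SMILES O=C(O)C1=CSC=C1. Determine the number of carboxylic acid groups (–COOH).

1

The carboxylic acid motif appears at heavy-atom position 2 in the SMILES.
Carboxylic acid count: 1.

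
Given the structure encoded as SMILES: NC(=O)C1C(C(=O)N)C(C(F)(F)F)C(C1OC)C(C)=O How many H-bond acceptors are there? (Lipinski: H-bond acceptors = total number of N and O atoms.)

N atoms: 2; O atoms: 4.
Lipinski HBA = 2 + 4 = 6.

6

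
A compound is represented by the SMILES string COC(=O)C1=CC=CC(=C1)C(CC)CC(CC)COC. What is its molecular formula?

C17H26O3

Walk through each heavy atom and fill implicit hydrogens from standard valence (C 4, N 3, O 2, S 2, halogen 1):
  atom 1: C, bond orders sum to 1 (valence 4) → 3 H
  atom 2: O, bond orders sum to 2 (valence 2) → 0 H
  atom 3: C, bond orders sum to 4 (valence 4) → 0 H
  atom 4: O, bond orders sum to 2 (valence 2) → 0 H
  atom 5: C, bond orders sum to 4 (valence 4) → 0 H
  atom 6: C, bond orders sum to 3 (valence 4) → 1 H
  atom 7: C, bond orders sum to 3 (valence 4) → 1 H
  atom 8: C, bond orders sum to 3 (valence 4) → 1 H
  atom 9: C, bond orders sum to 4 (valence 4) → 0 H
  atom 10: C, bond orders sum to 3 (valence 4) → 1 H
  atom 11: C, bond orders sum to 3 (valence 4) → 1 H
  atom 12: C, bond orders sum to 2 (valence 4) → 2 H
  atom 13: C, bond orders sum to 1 (valence 4) → 3 H
  atom 14: C, bond orders sum to 2 (valence 4) → 2 H
  atom 15: C, bond orders sum to 3 (valence 4) → 1 H
  atom 16: C, bond orders sum to 2 (valence 4) → 2 H
  atom 17: C, bond orders sum to 1 (valence 4) → 3 H
  atom 18: C, bond orders sum to 2 (valence 4) → 2 H
  atom 19: O, bond orders sum to 2 (valence 2) → 0 H
  atom 20: C, bond orders sum to 1 (valence 4) → 3 H
Totals → C:17, H:26, O:3.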